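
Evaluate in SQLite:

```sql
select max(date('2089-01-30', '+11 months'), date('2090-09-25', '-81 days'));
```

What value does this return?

date('2089-01-30', '+11 months') → 2089-12-30.
date('2090-09-25', '-81 days') → 2090-07-06.
Later of the two is 2090-07-06.

2090-07-06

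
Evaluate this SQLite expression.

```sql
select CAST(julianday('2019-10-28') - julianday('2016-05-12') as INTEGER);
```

19 days remain in May 2016 after the 12th (31 − 12).
Full months from June 2016 through September 2019 contribute their day counts.
Then 28 days into October 2019.
Total: 19 + 30 + 31 + 31 + 30 + 31 + 30 + 31 + 31 + 28 + 31 + 30 + 31 + 30 + 31 + 31 + 30 + 31 + 30 + 31 + 31 + 28 + 31 + 30 + 31 + 30 + 31 + 31 + 30 + 31 + 30 + 31 + 31 + 28 + 31 + 30 + 31 + 30 + 31 + 31 + 30 + 28 = 1264.

1264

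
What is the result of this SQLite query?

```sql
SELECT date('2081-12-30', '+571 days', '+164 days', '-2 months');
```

Applying '+571 days' to 2081-12-30: counting 571 days forward gives 2083-07-24.
Applying '+164 days' to 2083-07-24: counting 164 days forward gives 2084-01-04.
Adding -2 months to 2084-01-04 gives 2083-11-04.

2083-11-04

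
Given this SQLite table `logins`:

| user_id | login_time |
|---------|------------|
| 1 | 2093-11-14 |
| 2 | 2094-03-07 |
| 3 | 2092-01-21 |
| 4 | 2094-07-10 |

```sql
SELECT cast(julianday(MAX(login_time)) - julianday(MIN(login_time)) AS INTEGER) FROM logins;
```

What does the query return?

901

MIN = 2092-01-21, MAX = 2094-07-10.
10 days remain in January 2092 after the 21st (31 − 21).
Full months from February 2092 through June 2094 contribute their day counts.
Then 10 days into July 2094.
Total: 10 + 29 + 31 + 30 + 31 + 30 + 31 + 31 + 30 + 31 + 30 + 31 + 31 + 28 + 31 + 30 + 31 + 30 + 31 + 31 + 30 + 31 + 30 + 31 + 31 + 28 + 31 + 30 + 31 + 30 + 10 = 901.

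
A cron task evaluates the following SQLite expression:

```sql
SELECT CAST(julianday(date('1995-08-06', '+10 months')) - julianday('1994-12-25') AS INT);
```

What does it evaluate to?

529

Adding +10 months to 1995-08-06 gives 1996-06-06.
6 days remain in December 1994 after the 25th (31 − 25).
Full months from January 1995 through May 1996 contribute their day counts.
Then 6 days into June 1996.
Total: 6 + 31 + 28 + 31 + 30 + 31 + 30 + 31 + 31 + 30 + 31 + 30 + 31 + 31 + 29 + 31 + 30 + 31 + 6 = 529.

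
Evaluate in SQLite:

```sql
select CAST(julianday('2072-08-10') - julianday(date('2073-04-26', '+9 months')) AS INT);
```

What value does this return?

Adding +9 months to 2073-04-26 gives 2074-01-26.
21 days remain in August 2072 after the 10th (31 − 10).
Full months from September 2072 through December 2073 contribute their day counts.
Then 26 days into January 2074.
Total: 21 + 30 + 31 + 30 + 31 + 31 + 28 + 31 + 30 + 31 + 30 + 31 + 31 + 30 + 31 + 30 + 31 + 26 = 534.
The subtraction is earlier − later, so the result is −534 → -534.

-534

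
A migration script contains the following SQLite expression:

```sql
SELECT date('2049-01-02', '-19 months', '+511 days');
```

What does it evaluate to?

Adding -19 months to 2049-01-02 gives 2047-06-02.
Applying '+511 days' to 2047-06-02: counting 511 days forward gives 2048-10-25.

2048-10-25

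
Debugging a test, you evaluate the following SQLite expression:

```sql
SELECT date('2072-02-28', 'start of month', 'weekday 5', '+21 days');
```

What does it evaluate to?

2072-02-26

`start of month` rewinds 2072-02-28 to 2072-02-01.
`weekday 5` advances to the next Friday; 2072-02-01 is a Monday, so it moves forward to 2072-02-05.
Advancing 21 more days within February lands on 2072-02-26.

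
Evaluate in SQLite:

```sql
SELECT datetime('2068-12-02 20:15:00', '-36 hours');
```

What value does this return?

-36 hours from 2068-12-02 20:15:00 is 2068-12-01 08:15:00 (crosses midnight).

2068-12-01 08:15:00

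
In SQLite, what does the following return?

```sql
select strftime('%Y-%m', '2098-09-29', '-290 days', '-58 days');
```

2097-10

First apply '-290 days', '-58 days': 2098-09-29 → 2097-10-16.
`%Y-%m` extracts the year-month: 2097-10.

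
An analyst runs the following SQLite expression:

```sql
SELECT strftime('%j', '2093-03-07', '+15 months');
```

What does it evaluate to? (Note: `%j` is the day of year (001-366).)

First apply '+15 months': 2093-03-07 → 2094-06-07.
Day-of-year for 2094-06-07: days since 2094-01-01 inclusive = 158, zero-padded to 158.

158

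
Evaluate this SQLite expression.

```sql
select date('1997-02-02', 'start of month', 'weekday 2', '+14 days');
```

`start of month` rewinds 1997-02-02 to 1997-02-01.
`weekday 2` advances to the next Tuesday; 1997-02-01 is a Saturday, so it moves forward to 1997-02-04.
Advancing 14 more days within February lands on 1997-02-18.

1997-02-18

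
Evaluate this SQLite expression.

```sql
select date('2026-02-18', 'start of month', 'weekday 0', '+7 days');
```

`start of month` rewinds 2026-02-18 to 2026-02-01.
`weekday 0` advances to the next Sunday; 2026-02-01 is already a Sunday, so it stays at 2026-02-01.
Advancing 7 more days within February lands on 2026-02-08.

2026-02-08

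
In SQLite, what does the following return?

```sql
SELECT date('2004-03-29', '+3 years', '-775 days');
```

Adding +3 years to 2004-03-29 gives 2007-03-29.
Applying '-775 days' to 2007-03-29: counting 775 days back gives 2005-02-12.

2005-02-12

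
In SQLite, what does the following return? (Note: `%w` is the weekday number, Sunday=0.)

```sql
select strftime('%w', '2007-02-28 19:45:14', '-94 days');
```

First apply '-94 days': 2007-02-28 19:45:14 → 2006-11-26 19:45:14.
2006-11-26 is a Sunday; with Sunday=0 that is 0.

0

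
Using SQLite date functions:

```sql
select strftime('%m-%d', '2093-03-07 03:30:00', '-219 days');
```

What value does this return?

07-31

First apply '-219 days': 2093-03-07 03:30:00 → 2092-07-31 03:30:00.
`%m-%d` extracts the month-day: 07-31.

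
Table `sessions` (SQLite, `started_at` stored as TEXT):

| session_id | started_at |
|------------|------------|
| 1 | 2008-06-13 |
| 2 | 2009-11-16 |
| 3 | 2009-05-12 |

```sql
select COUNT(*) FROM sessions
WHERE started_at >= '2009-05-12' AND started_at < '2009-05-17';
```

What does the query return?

1

Rows in [2009-05-12, 2009-05-17): 2009-05-12 → 1 row.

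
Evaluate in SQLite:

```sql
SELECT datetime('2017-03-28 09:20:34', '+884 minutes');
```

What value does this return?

884 minutes = 14h 44m; +884 minutes from 2017-03-28 09:20:34 is 2017-03-29 00:04:34 (crosses midnight).

2017-03-29 00:04:34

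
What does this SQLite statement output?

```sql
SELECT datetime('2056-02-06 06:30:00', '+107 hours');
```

2056-02-10 17:30:00

+107 hours from 2056-02-06 06:30:00 is 2056-02-10 17:30:00 (crosses midnight).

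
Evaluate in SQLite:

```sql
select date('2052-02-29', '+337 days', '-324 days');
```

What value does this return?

2052-03-13

Applying '+337 days' to 2052-02-29: counting 337 days forward gives 2053-01-31.
Applying '-324 days' to 2053-01-31: counting 324 days back gives 2052-03-13.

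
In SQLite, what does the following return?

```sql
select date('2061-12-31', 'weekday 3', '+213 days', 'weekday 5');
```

2062-08-11

`weekday 3` advances to the next Wednesday; 2061-12-31 is a Saturday, so it moves forward to 2062-01-04.
Applying '+213 days' to 2062-01-04: counting 213 days forward gives 2062-08-05.
`weekday 5` advances to the next Friday; 2062-08-05 is a Saturday, so it moves forward to 2062-08-11.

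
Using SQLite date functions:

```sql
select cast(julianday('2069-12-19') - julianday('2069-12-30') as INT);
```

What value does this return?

Both dates are in December 2069: 30 − 19 = 11.
The subtraction is earlier − later, so the result is −11 → -11.

-11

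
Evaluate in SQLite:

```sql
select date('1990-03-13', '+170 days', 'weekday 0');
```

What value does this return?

Applying '+170 days' to 1990-03-13: counting 170 days forward gives 1990-08-30.
`weekday 0` advances to the next Sunday; 1990-08-30 is a Thursday, so it moves forward to 1990-09-02.

1990-09-02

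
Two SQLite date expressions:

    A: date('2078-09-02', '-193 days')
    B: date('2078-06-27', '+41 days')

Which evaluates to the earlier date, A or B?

A = 2078-02-21.
B = 2078-08-07.
A is earlier.

A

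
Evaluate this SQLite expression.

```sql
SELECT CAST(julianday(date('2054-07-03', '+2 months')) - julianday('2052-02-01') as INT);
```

Adding +2 months to 2054-07-03 gives 2054-09-03.
28 days remain in February 2052 after the 1st (29 − 1).
Full months from March 2052 through August 2054 contribute their day counts.
Then 3 days into September 2054.
Total: 28 + 31 + 30 + 31 + 30 + 31 + 31 + 30 + 31 + 30 + 31 + 31 + 28 + 31 + 30 + 31 + 30 + 31 + 31 + 30 + 31 + 30 + 31 + 31 + 28 + 31 + 30 + 31 + 30 + 31 + 31 + 3 = 945.

945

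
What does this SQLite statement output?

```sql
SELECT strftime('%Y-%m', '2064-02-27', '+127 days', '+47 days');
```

First apply '+127 days', '+47 days': 2064-02-27 → 2064-08-19.
`%Y-%m` extracts the year-month: 2064-08.

2064-08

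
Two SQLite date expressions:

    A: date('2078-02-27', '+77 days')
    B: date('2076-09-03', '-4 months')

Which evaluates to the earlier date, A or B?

A = 2078-05-15.
B = 2076-05-03.
B is earlier.

B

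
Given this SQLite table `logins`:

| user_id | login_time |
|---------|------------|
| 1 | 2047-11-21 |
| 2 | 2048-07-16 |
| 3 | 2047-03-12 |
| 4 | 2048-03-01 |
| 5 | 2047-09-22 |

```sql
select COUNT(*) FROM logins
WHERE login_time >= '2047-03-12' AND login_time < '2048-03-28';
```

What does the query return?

Rows in [2047-03-12, 2048-03-28): 2047-11-21, 2047-03-12, 2048-03-01, 2047-09-22 → 4 rows.

4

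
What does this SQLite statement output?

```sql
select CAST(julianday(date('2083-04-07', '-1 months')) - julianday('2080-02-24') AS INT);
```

Adding -1 month to 2083-04-07 gives 2083-03-07.
5 days remain in February 2080 after the 24th (29 − 24).
Full months from March 2080 through February 2083 contribute their day counts.
Then 7 days into March 2083.
Total: 5 + 31 + 30 + 31 + 30 + 31 + 31 + 30 + 31 + 30 + 31 + 31 + 28 + 31 + 30 + 31 + 30 + 31 + 31 + 30 + 31 + 30 + 31 + 31 + 28 + 31 + 30 + 31 + 30 + 31 + 31 + 30 + 31 + 30 + 31 + 31 + 28 + 7 = 1107.

1107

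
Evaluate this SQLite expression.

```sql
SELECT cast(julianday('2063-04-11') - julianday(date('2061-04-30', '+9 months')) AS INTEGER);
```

436

Adding +9 months to 2061-04-30 gives 2062-01-30.
1 day remains in January 2062 after the 30th (31 − 30).
Full months from February 2062 through March 2063 contribute their day counts.
Then 11 days into April 2063.
Total: 1 + 28 + 31 + 30 + 31 + 30 + 31 + 31 + 30 + 31 + 30 + 31 + 31 + 28 + 31 + 11 = 436.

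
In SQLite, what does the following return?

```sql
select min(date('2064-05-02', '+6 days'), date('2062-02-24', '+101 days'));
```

2062-06-05

date('2064-05-02', '+6 days') → 2064-05-08.
date('2062-02-24', '+101 days') → 2062-06-05.
Earlier of the two is 2062-06-05.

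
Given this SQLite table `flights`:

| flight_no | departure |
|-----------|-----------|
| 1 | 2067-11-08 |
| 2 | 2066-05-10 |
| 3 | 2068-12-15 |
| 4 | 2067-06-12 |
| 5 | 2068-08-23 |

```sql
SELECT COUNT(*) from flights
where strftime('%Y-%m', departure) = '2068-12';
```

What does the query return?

Rows with year-month 2068-12: 2068-12-15 → 1.

1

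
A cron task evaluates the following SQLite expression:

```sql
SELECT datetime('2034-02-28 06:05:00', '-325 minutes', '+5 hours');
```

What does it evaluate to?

325 minutes = 5h 25m; -325 minutes from 2034-02-28 06:05:00 is 2034-02-28 00:40:00.
+5 hours from 2034-02-28 00:40:00 is 2034-02-28 05:40:00.

2034-02-28 05:40:00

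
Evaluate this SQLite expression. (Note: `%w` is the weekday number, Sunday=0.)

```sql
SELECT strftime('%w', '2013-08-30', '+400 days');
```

6

First apply '+400 days': 2013-08-30 → 2014-10-04.
2014-10-04 is a Saturday; with Sunday=0 that is 6.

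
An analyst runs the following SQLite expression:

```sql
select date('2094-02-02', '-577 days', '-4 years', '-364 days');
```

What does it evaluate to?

Applying '-577 days' to 2094-02-02: counting 577 days back gives 2092-07-05.
Adding -4 years to 2092-07-05 gives 2088-07-05.
Applying '-364 days' to 2088-07-05: counting 364 days back gives 2087-07-07.

2087-07-07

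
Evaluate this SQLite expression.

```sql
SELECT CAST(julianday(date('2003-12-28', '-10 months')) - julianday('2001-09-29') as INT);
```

517

Adding -10 months to 2003-12-28 gives 2003-02-28.
1 day remains in September 2001 after the 29th (30 − 29).
Full months from October 2001 through January 2003 contribute their day counts.
Then 28 days into February 2003.
Total: 1 + 31 + 30 + 31 + 31 + 28 + 31 + 30 + 31 + 30 + 31 + 31 + 30 + 31 + 30 + 31 + 31 + 28 = 517.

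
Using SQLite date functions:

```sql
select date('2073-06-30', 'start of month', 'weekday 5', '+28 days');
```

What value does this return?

`start of month` rewinds 2073-06-30 to 2073-06-01.
`weekday 5` advances to the next Friday; 2073-06-01 is a Thursday, so it moves forward to 2073-06-02.
Advancing 28 more days within June lands on 2073-06-30.

2073-06-30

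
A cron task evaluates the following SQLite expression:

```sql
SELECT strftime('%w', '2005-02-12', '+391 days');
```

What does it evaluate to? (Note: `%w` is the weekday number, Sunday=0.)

First apply '+391 days': 2005-02-12 → 2006-03-10.
2006-03-10 is a Friday; with Sunday=0 that is 5.

5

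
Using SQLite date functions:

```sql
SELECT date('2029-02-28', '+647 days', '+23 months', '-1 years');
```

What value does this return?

Applying '+647 days' to 2029-02-28: counting 647 days forward gives 2030-12-07.
Adding +23 months to 2030-12-07 gives 2032-11-07.
Adding -1 year to 2032-11-07 gives 2031-11-07.

2031-11-07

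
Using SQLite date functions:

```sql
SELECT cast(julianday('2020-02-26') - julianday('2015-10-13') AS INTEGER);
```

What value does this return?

1597

18 days remain in October 2015 after the 13th (31 − 13).
Full months from November 2015 through January 2020 contribute their day counts.
Then 26 days into February 2020.
Total: 18 + 30 + 31 + 31 + 29 + 31 + 30 + 31 + 30 + 31 + 31 + 30 + 31 + 30 + 31 + 31 + 28 + 31 + 30 + 31 + 30 + 31 + 31 + 30 + 31 + 30 + 31 + 31 + 28 + 31 + 30 + 31 + 30 + 31 + 31 + 30 + 31 + 30 + 31 + 31 + 28 + 31 + 30 + 31 + 30 + 31 + 31 + 30 + 31 + 30 + 31 + 31 + 26 = 1597.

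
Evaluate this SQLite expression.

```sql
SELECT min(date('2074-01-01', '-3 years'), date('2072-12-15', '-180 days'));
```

date('2074-01-01', '-3 years') → 2071-01-01.
date('2072-12-15', '-180 days') → 2072-06-18.
Earlier of the two is 2071-01-01.

2071-01-01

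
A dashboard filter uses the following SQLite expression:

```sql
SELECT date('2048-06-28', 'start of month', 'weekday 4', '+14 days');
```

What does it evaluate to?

2048-06-18

`start of month` rewinds 2048-06-28 to 2048-06-01.
`weekday 4` advances to the next Thursday; 2048-06-01 is a Monday, so it moves forward to 2048-06-04.
Advancing 14 more days within June lands on 2048-06-18.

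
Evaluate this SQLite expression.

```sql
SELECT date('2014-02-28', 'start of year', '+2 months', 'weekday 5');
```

2014-03-07

`start of year` rewinds 2014-02-28 to 2014-01-01.
Adding +2 months to 2014-01-01 gives 2014-03-01.
`weekday 5` advances to the next Friday; 2014-03-01 is a Saturday, so it moves forward to 2014-03-07.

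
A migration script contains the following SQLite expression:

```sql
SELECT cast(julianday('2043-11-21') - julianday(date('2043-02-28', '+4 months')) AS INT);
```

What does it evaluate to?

146

Adding +4 months to 2043-02-28 gives 2043-06-28.
2 days remain in June 2043 after the 28th (30 − 28).
July 2043: 31 days.
August 2043: 31 days.
September 2043: 30 days.
October 2043: 31 days.
Then 21 days into November 2043.
Total: 2 + 31 + 31 + 30 + 31 + 21 = 146.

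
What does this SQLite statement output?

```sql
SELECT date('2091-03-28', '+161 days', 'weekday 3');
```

Applying '+161 days' to 2091-03-28: counting 161 days forward gives 2091-09-05.
`weekday 3` advances to the next Wednesday; 2091-09-05 is already a Wednesday, so it stays at 2091-09-05.

2091-09-05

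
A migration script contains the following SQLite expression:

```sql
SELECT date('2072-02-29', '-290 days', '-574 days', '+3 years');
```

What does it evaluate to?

2072-10-18

Applying '-290 days' to 2072-02-29: counting 290 days back gives 2071-05-15.
Applying '-574 days' to 2071-05-15: counting 574 days back gives 2069-10-18.
Adding +3 years to 2069-10-18 gives 2072-10-18.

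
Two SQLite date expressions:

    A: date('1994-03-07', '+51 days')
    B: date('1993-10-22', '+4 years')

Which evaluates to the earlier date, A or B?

A = 1994-04-27.
B = 1997-10-22.
A is earlier.

A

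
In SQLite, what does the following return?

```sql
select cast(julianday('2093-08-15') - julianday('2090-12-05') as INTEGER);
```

984

26 days remain in December 2090 after the 5th (31 − 5).
Full months from January 2091 through July 2093 contribute their day counts.
Then 15 days into August 2093.
Total: 26 + 31 + 28 + 31 + 30 + 31 + 30 + 31 + 31 + 30 + 31 + 30 + 31 + 31 + 29 + 31 + 30 + 31 + 30 + 31 + 31 + 30 + 31 + 30 + 31 + 31 + 28 + 31 + 30 + 31 + 30 + 31 + 15 = 984.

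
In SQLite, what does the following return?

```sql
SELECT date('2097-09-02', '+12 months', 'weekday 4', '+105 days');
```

2098-12-18

Adding +12 months to 2097-09-02 gives 2098-09-02.
`weekday 4` advances to the next Thursday; 2098-09-02 is a Tuesday, so it moves forward to 2098-09-04.
Applying '+105 days' to 2098-09-04: counting 105 days forward gives 2098-12-18.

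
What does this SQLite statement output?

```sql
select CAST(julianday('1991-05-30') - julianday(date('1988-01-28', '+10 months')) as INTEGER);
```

913

Adding +10 months to 1988-01-28 gives 1988-11-28.
2 days remain in November 1988 after the 28th (30 − 28).
Full months from December 1988 through April 1991 contribute their day counts.
Then 30 days into May 1991.
Total: 2 + 31 + 31 + 28 + 31 + 30 + 31 + 30 + 31 + 31 + 30 + 31 + 30 + 31 + 31 + 28 + 31 + 30 + 31 + 30 + 31 + 31 + 30 + 31 + 30 + 31 + 31 + 28 + 31 + 30 + 30 = 913.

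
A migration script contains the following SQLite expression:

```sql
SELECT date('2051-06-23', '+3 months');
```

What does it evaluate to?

Adding +3 months to 2051-06-23 gives 2051-09-23.

2051-09-23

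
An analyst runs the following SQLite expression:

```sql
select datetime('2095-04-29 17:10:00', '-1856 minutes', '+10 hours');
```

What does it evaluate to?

1856 minutes = 30h 56m; -1856 minutes from 2095-04-29 17:10:00 is 2095-04-28 10:14:00 (crosses midnight).
+10 hours from 2095-04-28 10:14:00 is 2095-04-28 20:14:00.

2095-04-28 20:14:00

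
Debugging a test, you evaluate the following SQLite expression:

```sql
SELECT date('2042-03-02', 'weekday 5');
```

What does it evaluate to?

`weekday 5` advances to the next Friday; 2042-03-02 is a Sunday, so it moves forward to 2042-03-07.

2042-03-07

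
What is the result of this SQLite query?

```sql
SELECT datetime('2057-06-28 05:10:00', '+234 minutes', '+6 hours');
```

234 minutes = 3h 54m; +234 minutes from 2057-06-28 05:10:00 is 2057-06-28 09:04:00.
+6 hours from 2057-06-28 09:04:00 is 2057-06-28 15:04:00.

2057-06-28 15:04:00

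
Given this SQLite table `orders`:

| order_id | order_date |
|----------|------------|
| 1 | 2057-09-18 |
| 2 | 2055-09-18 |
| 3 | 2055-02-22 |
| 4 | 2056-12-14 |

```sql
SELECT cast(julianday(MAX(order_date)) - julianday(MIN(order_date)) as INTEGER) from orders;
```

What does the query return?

939

MIN = 2055-02-22, MAX = 2057-09-18.
6 days remain in February 2055 after the 22nd (28 − 22).
Full months from March 2055 through August 2057 contribute their day counts.
Then 18 days into September 2057.
Total: 6 + 31 + 30 + 31 + 30 + 31 + 31 + 30 + 31 + 30 + 31 + 31 + 29 + 31 + 30 + 31 + 30 + 31 + 31 + 30 + 31 + 30 + 31 + 31 + 28 + 31 + 30 + 31 + 30 + 31 + 31 + 18 = 939.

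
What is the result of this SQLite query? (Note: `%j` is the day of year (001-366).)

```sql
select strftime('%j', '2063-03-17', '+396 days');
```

107

First apply '+396 days': 2063-03-17 → 2064-04-16.
Day-of-year for 2064-04-16: days since 2064-01-01 inclusive = 107, zero-padded to 107.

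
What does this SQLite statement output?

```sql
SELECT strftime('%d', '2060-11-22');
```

22

`%d` extracts the 2-digit day of month: 22.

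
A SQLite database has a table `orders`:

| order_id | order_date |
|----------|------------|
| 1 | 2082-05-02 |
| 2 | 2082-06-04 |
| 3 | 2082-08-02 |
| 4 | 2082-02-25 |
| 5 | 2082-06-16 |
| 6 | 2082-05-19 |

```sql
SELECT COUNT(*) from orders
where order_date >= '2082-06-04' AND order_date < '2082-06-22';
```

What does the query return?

2

Rows in [2082-06-04, 2082-06-22): 2082-06-04, 2082-06-16 → 2 rows.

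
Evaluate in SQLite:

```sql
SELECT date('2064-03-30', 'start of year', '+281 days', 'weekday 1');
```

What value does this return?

`start of year` rewinds 2064-03-30 to 2064-01-01.
Applying '+281 days' to 2064-01-01: counting 281 days forward gives 2064-10-08.
`weekday 1` advances to the next Monday; 2064-10-08 is a Wednesday, so it moves forward to 2064-10-13.

2064-10-13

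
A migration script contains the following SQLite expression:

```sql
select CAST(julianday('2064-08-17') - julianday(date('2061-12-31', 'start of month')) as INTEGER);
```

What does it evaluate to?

`start of month` rewinds 2061-12-31 to 2061-12-01.
30 days remain in December 2061 after the 1st (31 − 1).
Full months from January 2062 through July 2064 contribute their day counts.
Then 17 days into August 2064.
Total: 30 + 31 + 28 + 31 + 30 + 31 + 30 + 31 + 31 + 30 + 31 + 30 + 31 + 31 + 28 + 31 + 30 + 31 + 30 + 31 + 31 + 30 + 31 + 30 + 31 + 31 + 29 + 31 + 30 + 31 + 30 + 31 + 17 = 990.

990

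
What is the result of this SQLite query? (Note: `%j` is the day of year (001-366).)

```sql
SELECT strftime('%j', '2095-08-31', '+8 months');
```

122

First apply '+8 months': 2095-08-31 → 2096-05-01.
Day-of-year for 2096-05-01: days since 2096-01-01 inclusive = 122, zero-padded to 122.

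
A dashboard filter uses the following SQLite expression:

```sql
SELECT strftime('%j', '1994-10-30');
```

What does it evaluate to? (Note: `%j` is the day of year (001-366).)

303

Day-of-year for 1994-10-30: days since 1994-01-01 inclusive = 303, zero-padded to 303.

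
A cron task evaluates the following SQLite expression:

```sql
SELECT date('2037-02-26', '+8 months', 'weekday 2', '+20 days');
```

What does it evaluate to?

2037-11-16

Adding +8 months to 2037-02-26 gives 2037-10-26.
`weekday 2` advances to the next Tuesday; 2037-10-26 is a Monday, so it moves forward to 2037-10-27.
October 2037 has 31 days; 4 remain after the 27th, so 5 days reach 2037-11-01.
Advancing 15 more days within November lands on 2037-11-16.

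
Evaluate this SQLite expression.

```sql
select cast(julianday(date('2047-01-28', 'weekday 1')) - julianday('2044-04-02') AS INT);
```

1031

`weekday 1` advances to the next Monday; 2047-01-28 is already a Monday, so it stays at 2047-01-28.
28 days remain in April 2044 after the 2nd (30 − 2).
Full months from May 2044 through December 2046 contribute their day counts.
Then 28 days into January 2047.
Total: 28 + 31 + 30 + 31 + 31 + 30 + 31 + 30 + 31 + 31 + 28 + 31 + 30 + 31 + 30 + 31 + 31 + 30 + 31 + 30 + 31 + 31 + 28 + 31 + 30 + 31 + 30 + 31 + 31 + 30 + 31 + 30 + 31 + 28 = 1031.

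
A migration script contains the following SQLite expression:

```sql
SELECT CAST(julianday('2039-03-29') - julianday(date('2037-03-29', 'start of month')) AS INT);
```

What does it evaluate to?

`start of month` rewinds 2037-03-29 to 2037-03-01.
30 days remain in March 2037 after the 1st (31 − 1).
Full months from April 2037 through February 2039 contribute their day counts.
Then 29 days into March 2039.
Total: 30 + 30 + 31 + 30 + 31 + 31 + 30 + 31 + 30 + 31 + 31 + 28 + 31 + 30 + 31 + 30 + 31 + 31 + 30 + 31 + 30 + 31 + 31 + 28 + 29 = 758.

758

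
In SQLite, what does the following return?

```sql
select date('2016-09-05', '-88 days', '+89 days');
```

Applying '-88 days' to 2016-09-05: counting 88 days back gives 2016-06-09.
Applying '+89 days' to 2016-06-09: counting 89 days forward gives 2016-09-06.

2016-09-06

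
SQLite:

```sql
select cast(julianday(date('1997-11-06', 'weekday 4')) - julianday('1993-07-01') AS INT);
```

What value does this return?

1589

`weekday 4` advances to the next Thursday; 1997-11-06 is already a Thursday, so it stays at 1997-11-06.
30 days remain in July 1993 after the 1st (31 − 1).
Full months from August 1993 through October 1997 contribute their day counts.
Then 6 days into November 1997.
Total: 30 + 31 + 30 + 31 + 30 + 31 + 31 + 28 + 31 + 30 + 31 + 30 + 31 + 31 + 30 + 31 + 30 + 31 + 31 + 28 + 31 + 30 + 31 + 30 + 31 + 31 + 30 + 31 + 30 + 31 + 31 + 29 + 31 + 30 + 31 + 30 + 31 + 31 + 30 + 31 + 30 + 31 + 31 + 28 + 31 + 30 + 31 + 30 + 31 + 31 + 30 + 31 + 6 = 1589.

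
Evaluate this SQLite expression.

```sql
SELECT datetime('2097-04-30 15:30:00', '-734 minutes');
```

2097-04-30 03:16:00

734 minutes = 12h 14m; -734 minutes from 2097-04-30 15:30:00 is 2097-04-30 03:16:00.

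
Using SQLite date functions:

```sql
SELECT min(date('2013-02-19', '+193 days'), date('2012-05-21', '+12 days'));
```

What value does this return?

2012-06-02

date('2013-02-19', '+193 days') → 2013-08-31.
date('2012-05-21', '+12 days') → 2012-06-02.
Earlier of the two is 2012-06-02.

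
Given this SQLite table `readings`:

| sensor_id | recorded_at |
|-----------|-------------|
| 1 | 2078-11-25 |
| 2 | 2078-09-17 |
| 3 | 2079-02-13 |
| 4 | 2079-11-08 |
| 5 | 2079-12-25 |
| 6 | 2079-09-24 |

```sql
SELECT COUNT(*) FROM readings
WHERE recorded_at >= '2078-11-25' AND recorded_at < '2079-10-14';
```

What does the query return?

3

Rows in [2078-11-25, 2079-10-14): 2078-11-25, 2079-02-13, 2079-09-24 → 3 rows.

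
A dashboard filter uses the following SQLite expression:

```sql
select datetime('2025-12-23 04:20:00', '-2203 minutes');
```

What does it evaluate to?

2025-12-21 15:37:00

2203 minutes = 36h 43m; -2203 minutes from 2025-12-23 04:20:00 is 2025-12-21 15:37:00 (crosses midnight).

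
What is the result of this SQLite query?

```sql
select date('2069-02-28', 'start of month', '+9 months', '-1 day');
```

2069-10-31

`start of month` rewinds 2069-02-28 to 2069-02-01.
Adding +9 months to 2069-02-01 gives 2069-11-01.
Going back 1 day from 2069-11-01 reaches 2069-10-31 (last day of October, 31 days).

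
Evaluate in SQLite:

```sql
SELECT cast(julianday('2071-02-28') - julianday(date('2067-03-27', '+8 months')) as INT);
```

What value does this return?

Adding +8 months to 2067-03-27 gives 2067-11-27.
3 days remain in November 2067 after the 27th (30 − 27).
Full months from December 2067 through January 2071 contribute their day counts.
Then 28 days into February 2071.
Total: 3 + 31 + 31 + 29 + 31 + 30 + 31 + 30 + 31 + 31 + 30 + 31 + 30 + 31 + 31 + 28 + 31 + 30 + 31 + 30 + 31 + 31 + 30 + 31 + 30 + 31 + 31 + 28 + 31 + 30 + 31 + 30 + 31 + 31 + 30 + 31 + 30 + 31 + 31 + 28 = 1189.

1189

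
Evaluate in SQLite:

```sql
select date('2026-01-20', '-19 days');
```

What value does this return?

2026-01-01

Going back 19 days within January lands on 2026-01-01.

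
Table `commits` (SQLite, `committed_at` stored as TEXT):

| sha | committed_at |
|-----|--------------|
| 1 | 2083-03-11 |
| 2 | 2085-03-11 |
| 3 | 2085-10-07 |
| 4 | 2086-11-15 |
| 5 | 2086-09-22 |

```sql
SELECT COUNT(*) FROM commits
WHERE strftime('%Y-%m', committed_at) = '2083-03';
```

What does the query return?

Rows with year-month 2083-03: 2083-03-11 → 1.

1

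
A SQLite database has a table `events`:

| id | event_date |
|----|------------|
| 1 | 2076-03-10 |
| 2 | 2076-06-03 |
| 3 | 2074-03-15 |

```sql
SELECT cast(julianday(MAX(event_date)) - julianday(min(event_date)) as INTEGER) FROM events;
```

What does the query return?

MIN = 2074-03-15, MAX = 2076-06-03.
16 days remain in March 2074 after the 15th (31 − 15).
Full months from April 2074 through May 2076 contribute their day counts.
Then 3 days into June 2076.
Total: 16 + 30 + 31 + 30 + 31 + 31 + 30 + 31 + 30 + 31 + 31 + 28 + 31 + 30 + 31 + 30 + 31 + 31 + 30 + 31 + 30 + 31 + 31 + 29 + 31 + 30 + 31 + 3 = 811.

811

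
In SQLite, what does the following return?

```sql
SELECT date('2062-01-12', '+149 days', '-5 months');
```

Applying '+149 days' to 2062-01-12: counting 149 days forward gives 2062-06-10.
Adding -5 months to 2062-06-10 gives 2062-01-10.

2062-01-10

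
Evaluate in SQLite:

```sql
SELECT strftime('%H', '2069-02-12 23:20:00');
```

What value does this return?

23

`%H` extracts the 2-digit hour (00-23): 23.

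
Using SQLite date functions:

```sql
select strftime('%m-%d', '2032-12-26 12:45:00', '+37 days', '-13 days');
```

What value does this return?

First apply '+37 days', '-13 days': 2032-12-26 12:45:00 → 2033-01-19 12:45:00.
`%m-%d` extracts the month-day: 01-19.

01-19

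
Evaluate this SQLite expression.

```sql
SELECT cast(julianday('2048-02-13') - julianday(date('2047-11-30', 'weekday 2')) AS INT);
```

72

`weekday 2` advances to the next Tuesday; 2047-11-30 is a Saturday, so it moves forward to 2047-12-03.
28 days remain in December 2047 after the 3rd (31 − 3).
January 2048: 31 days.
Then 13 days into February 2048.
Total: 28 + 31 + 13 = 72.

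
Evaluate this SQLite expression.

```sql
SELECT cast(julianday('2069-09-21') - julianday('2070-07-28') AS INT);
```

9 days remain in September 2069 after the 21st (30 − 21).
Full months from October 2069 through June 2070 contribute their day counts.
Then 28 days into July 2070.
Total: 9 + 31 + 30 + 31 + 31 + 28 + 31 + 30 + 31 + 30 + 28 = 310.
The subtraction is earlier − later, so the result is −310 → -310.

-310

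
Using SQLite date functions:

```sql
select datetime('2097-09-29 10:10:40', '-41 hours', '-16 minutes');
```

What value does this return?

2097-09-27 16:54:40

-41 hours from 2097-09-29 10:10:40 is 2097-09-27 17:10:40 (crosses midnight).
-16 minutes from 2097-09-27 17:10:40 is 2097-09-27 16:54:40.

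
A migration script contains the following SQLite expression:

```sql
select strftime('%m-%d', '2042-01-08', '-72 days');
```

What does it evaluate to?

First apply '-72 days': 2042-01-08 → 2041-10-28.
`%m-%d` extracts the month-day: 10-28.

10-28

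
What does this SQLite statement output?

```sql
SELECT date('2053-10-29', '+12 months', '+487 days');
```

2056-02-28

Adding +12 months to 2053-10-29 gives 2054-10-29.
Applying '+487 days' to 2054-10-29: counting 487 days forward gives 2056-02-28.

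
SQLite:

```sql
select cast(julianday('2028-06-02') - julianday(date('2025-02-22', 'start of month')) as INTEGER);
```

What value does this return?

`start of month` rewinds 2025-02-22 to 2025-02-01.
27 days remain in February 2025 after the 1st (28 − 1).
Full months from March 2025 through May 2028 contribute their day counts.
Then 2 days into June 2028.
Total: 27 + 31 + 30 + 31 + 30 + 31 + 31 + 30 + 31 + 30 + 31 + 31 + 28 + 31 + 30 + 31 + 30 + 31 + 31 + 30 + 31 + 30 + 31 + 31 + 28 + 31 + 30 + 31 + 30 + 31 + 31 + 30 + 31 + 30 + 31 + 31 + 29 + 31 + 30 + 31 + 2 = 1217.

1217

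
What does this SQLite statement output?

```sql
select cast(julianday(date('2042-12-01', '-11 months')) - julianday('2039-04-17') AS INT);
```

Adding -11 months to 2042-12-01 gives 2042-01-01.
13 days remain in April 2039 after the 17th (30 − 17).
Full months from May 2039 through December 2041 contribute their day counts.
Then 1 day into January 2042.
Total: 13 + 31 + 30 + 31 + 31 + 30 + 31 + 30 + 31 + 31 + 29 + 31 + 30 + 31 + 30 + 31 + 31 + 30 + 31 + 30 + 31 + 31 + 28 + 31 + 30 + 31 + 30 + 31 + 31 + 30 + 31 + 30 + 31 + 1 = 990.

990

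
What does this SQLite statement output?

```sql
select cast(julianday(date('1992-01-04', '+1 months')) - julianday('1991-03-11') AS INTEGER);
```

330

Adding +1 month to 1992-01-04 gives 1992-02-04.
20 days remain in March 1991 after the 11th (31 − 11).
Full months from April 1991 through January 1992 contribute their day counts.
Then 4 days into February 1992.
Total: 20 + 30 + 31 + 30 + 31 + 31 + 30 + 31 + 30 + 31 + 31 + 4 = 330.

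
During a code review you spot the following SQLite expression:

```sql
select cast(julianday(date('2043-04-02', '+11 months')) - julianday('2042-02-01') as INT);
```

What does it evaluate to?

Adding +11 months to 2043-04-02 gives 2044-03-02.
27 days remain in February 2042 after the 1st (28 − 1).
Full months from March 2042 through February 2044 contribute their day counts.
Then 2 days into March 2044.
Total: 27 + 31 + 30 + 31 + 30 + 31 + 31 + 30 + 31 + 30 + 31 + 31 + 28 + 31 + 30 + 31 + 30 + 31 + 31 + 30 + 31 + 30 + 31 + 31 + 29 + 2 = 760.

760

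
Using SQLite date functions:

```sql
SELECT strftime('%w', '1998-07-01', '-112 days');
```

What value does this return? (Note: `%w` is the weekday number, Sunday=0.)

First apply '-112 days': 1998-07-01 → 1998-03-11.
1998-03-11 is a Wednesday; with Sunday=0 that is 3.

3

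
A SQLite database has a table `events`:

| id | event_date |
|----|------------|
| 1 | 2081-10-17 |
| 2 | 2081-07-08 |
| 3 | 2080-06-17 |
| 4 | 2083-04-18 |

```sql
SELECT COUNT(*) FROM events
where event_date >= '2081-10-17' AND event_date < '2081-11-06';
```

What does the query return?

Rows in [2081-10-17, 2081-11-06): 2081-10-17 → 1 row.

1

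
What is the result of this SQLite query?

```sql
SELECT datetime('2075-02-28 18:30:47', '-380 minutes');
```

380 minutes = 6h 20m; -380 minutes from 2075-02-28 18:30:47 is 2075-02-28 12:10:47.

2075-02-28 12:10:47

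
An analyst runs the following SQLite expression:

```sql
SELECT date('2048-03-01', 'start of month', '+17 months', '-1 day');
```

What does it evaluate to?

2049-07-31

`start of month` rewinds 2048-03-01 to 2048-03-01.
Adding +17 months to 2048-03-01 gives 2049-08-01.
Going back 1 day from 2049-08-01 reaches 2049-07-31 (last day of July, 31 days).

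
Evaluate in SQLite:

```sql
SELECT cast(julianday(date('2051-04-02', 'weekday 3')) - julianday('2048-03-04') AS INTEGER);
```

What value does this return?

`weekday 3` advances to the next Wednesday; 2051-04-02 is a Sunday, so it moves forward to 2051-04-05.
27 days remain in March 2048 after the 4th (31 − 4).
Full months from April 2048 through March 2051 contribute their day counts.
Then 5 days into April 2051.
Total: 27 + 30 + 31 + 30 + 31 + 31 + 30 + 31 + 30 + 31 + 31 + 28 + 31 + 30 + 31 + 30 + 31 + 31 + 30 + 31 + 30 + 31 + 31 + 28 + 31 + 30 + 31 + 30 + 31 + 31 + 30 + 31 + 30 + 31 + 31 + 28 + 31 + 5 = 1127.

1127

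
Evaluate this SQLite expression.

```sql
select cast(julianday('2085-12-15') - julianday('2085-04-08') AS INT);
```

22 days remain in April 2085 after the 8th (30 − 8).
Full months from May 2085 through November 2085 contribute their day counts.
Then 15 days into December 2085.
Total: 22 + 31 + 30 + 31 + 31 + 30 + 31 + 30 + 15 = 251.

251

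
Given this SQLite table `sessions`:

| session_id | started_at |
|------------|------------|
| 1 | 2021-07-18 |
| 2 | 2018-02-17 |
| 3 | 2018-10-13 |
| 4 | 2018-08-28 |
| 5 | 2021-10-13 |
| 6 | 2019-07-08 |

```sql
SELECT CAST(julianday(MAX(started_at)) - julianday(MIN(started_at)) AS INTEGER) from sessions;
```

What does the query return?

MIN = 2018-02-17, MAX = 2021-10-13.
11 days remain in February 2018 after the 17th (28 − 17).
Full months from March 2018 through September 2021 contribute their day counts.
Then 13 days into October 2021.
Total: 11 + 31 + 30 + 31 + 30 + 31 + 31 + 30 + 31 + 30 + 31 + 31 + 28 + 31 + 30 + 31 + 30 + 31 + 31 + 30 + 31 + 30 + 31 + 31 + 29 + 31 + 30 + 31 + 30 + 31 + 31 + 30 + 31 + 30 + 31 + 31 + 28 + 31 + 30 + 31 + 30 + 31 + 31 + 30 + 13 = 1334.

1334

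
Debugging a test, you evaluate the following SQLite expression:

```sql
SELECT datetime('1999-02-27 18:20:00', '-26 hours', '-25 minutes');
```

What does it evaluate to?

1999-02-26 15:55:00

-26 hours from 1999-02-27 18:20:00 is 1999-02-26 16:20:00 (crosses midnight).
-25 minutes from 1999-02-26 16:20:00 is 1999-02-26 15:55:00.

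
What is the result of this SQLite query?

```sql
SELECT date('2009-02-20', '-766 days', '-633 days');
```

2005-04-23

Applying '-766 days' to 2009-02-20: counting 766 days back gives 2007-01-16.
Applying '-633 days' to 2007-01-16: counting 633 days back gives 2005-04-23.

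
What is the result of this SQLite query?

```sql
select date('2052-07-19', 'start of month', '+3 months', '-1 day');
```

`start of month` rewinds 2052-07-19 to 2052-07-01.
Adding +3 months to 2052-07-01 gives 2052-10-01.
Going back 1 day from 2052-10-01 reaches 2052-09-30 (last day of September, 30 days).

2052-09-30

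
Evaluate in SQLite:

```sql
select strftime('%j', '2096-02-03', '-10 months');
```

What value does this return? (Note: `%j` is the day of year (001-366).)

First apply '-10 months': 2096-02-03 → 2095-04-03.
Day-of-year for 2095-04-03: days since 2095-01-01 inclusive = 93, zero-padded to 093.

093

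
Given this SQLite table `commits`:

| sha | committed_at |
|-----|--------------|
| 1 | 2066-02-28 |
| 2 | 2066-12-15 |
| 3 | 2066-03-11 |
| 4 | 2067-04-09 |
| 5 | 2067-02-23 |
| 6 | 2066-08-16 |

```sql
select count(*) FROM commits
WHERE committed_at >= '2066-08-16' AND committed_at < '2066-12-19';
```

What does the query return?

Rows in [2066-08-16, 2066-12-19): 2066-12-15, 2066-08-16 → 2 rows.

2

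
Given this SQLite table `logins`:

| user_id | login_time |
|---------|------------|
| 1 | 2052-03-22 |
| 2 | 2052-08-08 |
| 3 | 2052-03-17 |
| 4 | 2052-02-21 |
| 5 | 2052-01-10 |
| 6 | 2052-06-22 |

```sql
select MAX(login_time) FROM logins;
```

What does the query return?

MAX over {2052-01-10, 2052-02-21, 2052-03-17, 2052-03-22, 2052-06-22, 2052-08-08}.

2052-08-08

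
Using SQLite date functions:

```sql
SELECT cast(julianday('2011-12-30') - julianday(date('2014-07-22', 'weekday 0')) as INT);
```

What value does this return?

`weekday 0` advances to the next Sunday; 2014-07-22 is a Tuesday, so it moves forward to 2014-07-27.
1 day remains in December 2011 after the 30th (31 − 30).
Full months from January 2012 through June 2014 contribute their day counts.
Then 27 days into July 2014.
Total: 1 + 31 + 29 + 31 + 30 + 31 + 30 + 31 + 31 + 30 + 31 + 30 + 31 + 31 + 28 + 31 + 30 + 31 + 30 + 31 + 31 + 30 + 31 + 30 + 31 + 31 + 28 + 31 + 30 + 31 + 30 + 27 = 940.
The subtraction is earlier − later, so the result is −940 → -940.

-940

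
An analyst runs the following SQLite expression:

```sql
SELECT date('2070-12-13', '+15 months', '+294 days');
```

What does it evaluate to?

2073-01-01

Adding +15 months to 2070-12-13 gives 2072-03-13.
Applying '+294 days' to 2072-03-13: counting 294 days forward gives 2073-01-01.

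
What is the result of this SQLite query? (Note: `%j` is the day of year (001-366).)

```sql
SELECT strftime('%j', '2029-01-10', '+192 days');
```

202

First apply '+192 days': 2029-01-10 → 2029-07-21.
Day-of-year for 2029-07-21: days since 2029-01-01 inclusive = 202, zero-padded to 202.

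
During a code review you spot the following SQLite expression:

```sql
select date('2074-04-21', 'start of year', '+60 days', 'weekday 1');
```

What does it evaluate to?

2074-03-05

`start of year` rewinds 2074-04-21 to 2074-01-01.
Applying '+60 days' to 2074-01-01: counting 60 days forward gives 2074-03-02.
`weekday 1` advances to the next Monday; 2074-03-02 is a Friday, so it moves forward to 2074-03-05.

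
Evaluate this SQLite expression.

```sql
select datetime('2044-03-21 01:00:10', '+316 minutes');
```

2044-03-21 06:16:10

316 minutes = 5h 16m; +316 minutes from 2044-03-21 01:00:10 is 2044-03-21 06:16:10.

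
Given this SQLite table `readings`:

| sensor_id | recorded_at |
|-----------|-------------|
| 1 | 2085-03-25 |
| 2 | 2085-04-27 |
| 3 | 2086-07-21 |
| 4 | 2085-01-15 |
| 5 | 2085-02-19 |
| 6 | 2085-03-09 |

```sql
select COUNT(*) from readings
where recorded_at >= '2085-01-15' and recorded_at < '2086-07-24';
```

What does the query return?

6

Rows in [2085-01-15, 2086-07-24): 2085-03-25, 2085-04-27, 2086-07-21, 2085-01-15, 2085-02-19, 2085-03-09 → 6 rows.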